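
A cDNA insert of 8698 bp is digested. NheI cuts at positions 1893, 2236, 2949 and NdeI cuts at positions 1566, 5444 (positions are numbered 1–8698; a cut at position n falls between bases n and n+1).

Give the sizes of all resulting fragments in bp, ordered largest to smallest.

Combined cut positions (sorted): 1566, 1893, 2236, 2949, 5444.
Linear molecule, 5 cuts → 6 fragments:
  1566 − 0 = 1566 bp
  1893 − 1566 = 327 bp
  2236 − 1893 = 343 bp
  2949 − 2236 = 713 bp
  5444 − 2949 = 2495 bp
  8698 − 5444 = 3254 bp
Sorted largest to smallest: 3254, 2495, 1566, 713, 343, 327 bp.

3254, 2495, 1566, 713, 343, 327 bp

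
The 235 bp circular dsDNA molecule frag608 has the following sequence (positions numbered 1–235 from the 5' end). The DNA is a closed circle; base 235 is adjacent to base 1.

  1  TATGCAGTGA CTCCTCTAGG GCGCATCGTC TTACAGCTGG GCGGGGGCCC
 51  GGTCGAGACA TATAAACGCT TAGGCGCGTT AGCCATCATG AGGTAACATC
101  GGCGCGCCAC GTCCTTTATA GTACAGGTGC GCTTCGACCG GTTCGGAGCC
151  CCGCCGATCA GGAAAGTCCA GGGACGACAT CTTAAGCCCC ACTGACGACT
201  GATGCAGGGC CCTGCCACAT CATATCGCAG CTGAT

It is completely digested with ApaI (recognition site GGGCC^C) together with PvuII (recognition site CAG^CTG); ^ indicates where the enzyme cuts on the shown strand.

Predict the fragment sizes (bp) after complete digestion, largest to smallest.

162, 41, 19, 13 bp

ApaI sites (GGGCCC) start at positions 45, 207.
ApaI cuts after base 5 of each site (before the last base), so after positions 49, 211.
PvuII sites (CAGCTG) start at positions 34, 228.
PvuII cuts after base 3 of each site, so after positions 36, 230.
Combined cut positions: 36, 49, 211, 230.
Circular molecule, 4 cuts → 4 fragments:
  37–49 → 13 bp
  50–211 → 162 bp
  212–230 → 19 bp
  231–235 then 1–36 → 5 + 36 = 41 bp
Sorted largest to smallest: 162, 41, 19, 13 bp.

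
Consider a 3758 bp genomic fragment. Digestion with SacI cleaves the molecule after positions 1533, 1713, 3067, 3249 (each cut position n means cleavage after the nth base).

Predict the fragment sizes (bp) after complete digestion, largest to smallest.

1533, 1354, 509, 182, 180 bp

Linear molecule, 4 cuts → 5 fragments:
  1533 − 0 = 1533 bp
  1713 − 1533 = 180 bp
  3067 − 1713 = 1354 bp
  3249 − 3067 = 182 bp
  3758 − 3249 = 509 bp
Sorted largest to smallest: 1533, 1354, 509, 182, 180 bp.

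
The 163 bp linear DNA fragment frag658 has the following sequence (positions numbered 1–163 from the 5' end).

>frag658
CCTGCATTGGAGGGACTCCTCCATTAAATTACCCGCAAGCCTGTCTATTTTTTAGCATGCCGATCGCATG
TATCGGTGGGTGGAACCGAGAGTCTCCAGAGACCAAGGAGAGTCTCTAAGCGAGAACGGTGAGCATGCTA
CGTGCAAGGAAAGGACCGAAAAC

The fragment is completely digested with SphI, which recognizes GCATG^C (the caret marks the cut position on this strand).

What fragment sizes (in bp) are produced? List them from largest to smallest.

SphI sites (GCATGC) start at positions 55, 133.
SphI cuts after base 5 of each site (before the last base), so after positions 59, 137.
Linear molecule, 2 cuts → 3 fragments:
  1–59 → 59 bp
  60–137 → 78 bp
  138–163 → 26 bp
Sorted largest to smallest: 78, 59, 26 bp.

78, 59, 26 bp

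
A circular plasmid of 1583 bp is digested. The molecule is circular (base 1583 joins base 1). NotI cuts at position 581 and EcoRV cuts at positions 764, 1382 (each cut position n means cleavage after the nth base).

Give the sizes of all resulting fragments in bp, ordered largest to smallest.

782, 618, 183 bp

Combined cut positions (sorted): 581, 764, 1382.
Circular molecule, 3 cuts → 3 fragments:
  764 − 581 = 183 bp
  1382 − 764 = 618 bp
  wrap: 1583 − 1382 + 581 = 782 bp
Sorted largest to smallest: 782, 618, 183 bp.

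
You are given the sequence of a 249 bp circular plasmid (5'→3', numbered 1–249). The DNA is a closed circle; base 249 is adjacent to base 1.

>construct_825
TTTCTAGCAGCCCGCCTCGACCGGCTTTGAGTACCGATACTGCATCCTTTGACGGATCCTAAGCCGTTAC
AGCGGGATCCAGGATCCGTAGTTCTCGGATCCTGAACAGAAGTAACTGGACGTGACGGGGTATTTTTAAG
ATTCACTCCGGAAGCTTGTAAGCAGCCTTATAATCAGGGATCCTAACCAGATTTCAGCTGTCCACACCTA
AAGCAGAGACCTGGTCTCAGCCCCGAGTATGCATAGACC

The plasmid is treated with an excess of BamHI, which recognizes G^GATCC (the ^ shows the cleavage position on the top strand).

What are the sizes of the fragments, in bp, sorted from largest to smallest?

125, 81, 21, 15, 7 bp

BamHI sites (GGATCC) start at positions 54, 75, 82, 97, 178.
BamHI cuts after the first base of each site, so after positions 54, 75, 82, 97, 178.
Circular molecule, 5 cuts → 5 fragments:
  55–75 → 21 bp
  76–82 → 7 bp
  83–97 → 15 bp
  98–178 → 81 bp
  179–249 then 1–54 → 71 + 54 = 125 bp
Sorted largest to smallest: 125, 81, 21, 15, 7 bp.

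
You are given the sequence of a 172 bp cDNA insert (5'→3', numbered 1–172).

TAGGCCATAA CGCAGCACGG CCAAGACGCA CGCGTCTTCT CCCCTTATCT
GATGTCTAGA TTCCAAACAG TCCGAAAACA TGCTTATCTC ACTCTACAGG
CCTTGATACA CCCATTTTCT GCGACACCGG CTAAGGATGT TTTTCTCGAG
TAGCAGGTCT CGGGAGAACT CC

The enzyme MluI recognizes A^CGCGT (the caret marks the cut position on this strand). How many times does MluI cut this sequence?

ACGCGT occurs starting at position 30.
MluI cuts at 1 site.

1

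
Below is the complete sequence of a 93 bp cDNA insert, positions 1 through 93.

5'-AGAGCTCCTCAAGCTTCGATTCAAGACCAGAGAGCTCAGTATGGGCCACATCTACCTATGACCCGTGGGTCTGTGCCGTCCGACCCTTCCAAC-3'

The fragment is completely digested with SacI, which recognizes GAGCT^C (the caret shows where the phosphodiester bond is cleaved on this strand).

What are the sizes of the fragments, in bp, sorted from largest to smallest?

SacI sites (GAGCTC) start at positions 2, 32.
SacI cuts after base 5 of each site (before the last base), so after positions 6, 36.
Linear molecule, 2 cuts → 3 fragments:
  1–6 → 6 bp
  7–36 → 30 bp
  37–93 → 57 bp
Sorted largest to smallest: 57, 30, 6 bp.

57, 30, 6 bp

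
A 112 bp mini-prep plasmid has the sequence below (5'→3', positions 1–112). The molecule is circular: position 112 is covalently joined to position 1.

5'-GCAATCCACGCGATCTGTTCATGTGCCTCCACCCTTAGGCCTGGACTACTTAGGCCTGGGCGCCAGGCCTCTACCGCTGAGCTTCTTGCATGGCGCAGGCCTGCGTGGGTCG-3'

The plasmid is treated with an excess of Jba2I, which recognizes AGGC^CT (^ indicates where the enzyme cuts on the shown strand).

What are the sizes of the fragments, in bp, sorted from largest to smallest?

52, 32, 15, 13 bp

Jba2I sites (AGGCCT) start at positions 37, 52, 65, 97.
Jba2I cuts after base 4 of each site, so after positions 40, 55, 68, 100.
Circular molecule, 4 cuts → 4 fragments:
  41–55 → 15 bp
  56–68 → 13 bp
  69–100 → 32 bp
  101–112 then 1–40 → 12 + 40 = 52 bp
Sorted largest to smallest: 52, 32, 15, 13 bp.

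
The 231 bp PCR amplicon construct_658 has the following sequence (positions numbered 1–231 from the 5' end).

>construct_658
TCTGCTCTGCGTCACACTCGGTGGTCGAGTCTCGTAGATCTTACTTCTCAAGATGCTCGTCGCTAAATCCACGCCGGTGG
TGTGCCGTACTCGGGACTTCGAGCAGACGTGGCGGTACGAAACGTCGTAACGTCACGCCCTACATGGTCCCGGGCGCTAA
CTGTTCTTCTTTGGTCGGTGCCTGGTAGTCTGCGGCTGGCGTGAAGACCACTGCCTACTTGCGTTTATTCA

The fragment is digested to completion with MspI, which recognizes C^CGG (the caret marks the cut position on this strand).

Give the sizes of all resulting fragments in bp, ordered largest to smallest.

MspI sites (CCGG) start at positions 74, 150.
MspI cuts after the first base of each site, so after positions 74, 150.
Linear molecule, 2 cuts → 3 fragments:
  1–74 → 74 bp
  75–150 → 76 bp
  151–231 → 81 bp
Sorted largest to smallest: 81, 76, 74 bp.

81, 76, 74 bp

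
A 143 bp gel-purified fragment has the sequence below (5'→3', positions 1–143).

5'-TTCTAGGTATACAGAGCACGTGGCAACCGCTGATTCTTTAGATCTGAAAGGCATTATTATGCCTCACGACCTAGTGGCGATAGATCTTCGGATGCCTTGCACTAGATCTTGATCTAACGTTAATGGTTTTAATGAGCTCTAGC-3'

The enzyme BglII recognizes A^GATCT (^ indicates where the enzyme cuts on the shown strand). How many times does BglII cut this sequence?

AGATCT occurs starting at positions 40, 82, 104.
BglII cuts at 3 sites.

3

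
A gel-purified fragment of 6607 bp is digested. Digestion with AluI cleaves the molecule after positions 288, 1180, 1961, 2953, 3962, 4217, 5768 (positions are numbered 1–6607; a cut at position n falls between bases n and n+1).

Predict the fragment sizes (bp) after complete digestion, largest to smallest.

Linear molecule, 7 cuts → 8 fragments:
  288 − 0 = 288 bp
  1180 − 288 = 892 bp
  1961 − 1180 = 781 bp
  2953 − 1961 = 992 bp
  3962 − 2953 = 1009 bp
  4217 − 3962 = 255 bp
  5768 − 4217 = 1551 bp
  6607 − 5768 = 839 bp
Sorted largest to smallest: 1551, 1009, 992, 892, 839, 781, 288, 255 bp.

1551, 1009, 992, 892, 839, 781, 288, 255 bp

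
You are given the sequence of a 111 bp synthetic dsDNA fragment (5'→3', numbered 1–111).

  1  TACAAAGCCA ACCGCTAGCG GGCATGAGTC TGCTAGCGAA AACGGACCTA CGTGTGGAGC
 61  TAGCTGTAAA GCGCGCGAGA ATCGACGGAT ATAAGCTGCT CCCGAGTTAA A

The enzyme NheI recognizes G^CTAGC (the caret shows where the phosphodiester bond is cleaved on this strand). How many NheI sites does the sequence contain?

GCTAGC occurs starting at positions 14, 32, 59.
NheI cuts at 3 sites.

3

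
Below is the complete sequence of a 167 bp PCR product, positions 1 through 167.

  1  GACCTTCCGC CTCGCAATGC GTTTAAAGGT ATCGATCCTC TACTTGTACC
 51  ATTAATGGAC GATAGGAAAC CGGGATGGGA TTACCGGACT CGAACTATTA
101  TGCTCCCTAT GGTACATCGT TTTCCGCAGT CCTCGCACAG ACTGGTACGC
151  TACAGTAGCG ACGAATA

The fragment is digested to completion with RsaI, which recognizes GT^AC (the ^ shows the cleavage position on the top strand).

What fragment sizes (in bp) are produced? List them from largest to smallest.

66, 47, 33, 21 bp

RsaI sites (GTAC) start at positions 46, 112, 145.
RsaI cuts after base 2 of each site, so after positions 47, 113, 146.
Linear molecule, 3 cuts → 4 fragments:
  1–47 → 47 bp
  48–113 → 66 bp
  114–146 → 33 bp
  147–167 → 21 bp
Sorted largest to smallest: 66, 47, 33, 21 bp.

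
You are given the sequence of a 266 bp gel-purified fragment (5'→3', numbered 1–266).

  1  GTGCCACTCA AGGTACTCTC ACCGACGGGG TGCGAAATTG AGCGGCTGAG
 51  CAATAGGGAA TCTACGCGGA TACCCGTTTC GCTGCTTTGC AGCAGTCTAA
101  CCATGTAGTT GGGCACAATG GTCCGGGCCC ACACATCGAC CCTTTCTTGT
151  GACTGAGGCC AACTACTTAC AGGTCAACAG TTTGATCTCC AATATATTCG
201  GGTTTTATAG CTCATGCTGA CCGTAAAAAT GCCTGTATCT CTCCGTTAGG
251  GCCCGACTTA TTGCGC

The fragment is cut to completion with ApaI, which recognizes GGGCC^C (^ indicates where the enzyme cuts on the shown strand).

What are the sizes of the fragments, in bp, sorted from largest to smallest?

129, 124, 13 bp

ApaI sites (GGGCCC) start at positions 125, 249.
ApaI cuts after base 5 of each site (before the last base), so after positions 129, 253.
Linear molecule, 2 cuts → 3 fragments:
  1–129 → 129 bp
  130–253 → 124 bp
  254–266 → 13 bp
Sorted largest to smallest: 129, 124, 13 bp.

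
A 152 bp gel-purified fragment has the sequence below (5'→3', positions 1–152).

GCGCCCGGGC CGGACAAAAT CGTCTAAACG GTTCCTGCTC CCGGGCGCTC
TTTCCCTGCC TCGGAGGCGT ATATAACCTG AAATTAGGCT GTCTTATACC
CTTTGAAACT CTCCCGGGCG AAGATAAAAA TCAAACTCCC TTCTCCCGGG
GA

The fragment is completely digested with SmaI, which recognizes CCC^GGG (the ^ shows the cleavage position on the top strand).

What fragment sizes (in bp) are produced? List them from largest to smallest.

SmaI sites (CCCGGG) start at positions 4, 40, 113, 145.
SmaI cuts after base 3 of each site, so after positions 6, 42, 115, 147.
Linear molecule, 4 cuts → 5 fragments:
  1–6 → 6 bp
  7–42 → 36 bp
  43–115 → 73 bp
  116–147 → 32 bp
  148–152 → 5 bp
Sorted largest to smallest: 73, 36, 32, 6, 5 bp.

73, 36, 32, 6, 5 bp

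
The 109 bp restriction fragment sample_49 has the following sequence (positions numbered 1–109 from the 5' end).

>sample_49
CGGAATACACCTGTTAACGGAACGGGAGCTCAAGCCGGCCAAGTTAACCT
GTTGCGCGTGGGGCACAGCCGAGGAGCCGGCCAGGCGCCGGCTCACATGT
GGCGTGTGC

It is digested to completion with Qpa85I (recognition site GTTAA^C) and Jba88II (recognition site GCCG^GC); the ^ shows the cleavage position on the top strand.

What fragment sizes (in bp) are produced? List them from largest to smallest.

Qpa85I sites (GTTAAC) start at positions 13, 43.
Qpa85I cuts after base 5 of each site (before the last base), so after positions 17, 47.
Jba88II sites (GCCGGC) start at positions 34, 76, 87.
Jba88II cuts after base 4 of each site, so after positions 37, 79, 90.
Combined cut positions: 17, 37, 47, 79, 90.
Linear molecule, 5 cuts → 6 fragments:
  1–17 → 17 bp
  18–37 → 20 bp
  38–47 → 10 bp
  48–79 → 32 bp
  80–90 → 11 bp
  91–109 → 19 bp
Sorted largest to smallest: 32, 20, 19, 17, 11, 10 bp.

32, 20, 19, 17, 11, 10 bp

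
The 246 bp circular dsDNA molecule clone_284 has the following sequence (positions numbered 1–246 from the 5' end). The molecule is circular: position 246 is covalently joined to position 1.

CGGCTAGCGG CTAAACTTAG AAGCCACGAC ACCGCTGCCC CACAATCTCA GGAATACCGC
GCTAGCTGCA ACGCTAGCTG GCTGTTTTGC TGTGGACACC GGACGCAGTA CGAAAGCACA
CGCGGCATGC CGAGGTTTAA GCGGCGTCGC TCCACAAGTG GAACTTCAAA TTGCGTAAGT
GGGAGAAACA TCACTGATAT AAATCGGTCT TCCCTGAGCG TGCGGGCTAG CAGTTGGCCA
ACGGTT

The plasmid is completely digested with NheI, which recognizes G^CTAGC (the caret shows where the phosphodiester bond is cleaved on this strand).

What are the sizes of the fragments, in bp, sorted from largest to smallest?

NheI sites (GCTAGC) start at positions 3, 61, 73, 226.
NheI cuts after the first base of each site, so after positions 3, 61, 73, 226.
Circular molecule, 4 cuts → 4 fragments:
  4–61 → 58 bp
  62–73 → 12 bp
  74–226 → 153 bp
  227–246 then 1–3 → 20 + 3 = 23 bp
Sorted largest to smallest: 153, 58, 23, 12 bp.

153, 58, 23, 12 bp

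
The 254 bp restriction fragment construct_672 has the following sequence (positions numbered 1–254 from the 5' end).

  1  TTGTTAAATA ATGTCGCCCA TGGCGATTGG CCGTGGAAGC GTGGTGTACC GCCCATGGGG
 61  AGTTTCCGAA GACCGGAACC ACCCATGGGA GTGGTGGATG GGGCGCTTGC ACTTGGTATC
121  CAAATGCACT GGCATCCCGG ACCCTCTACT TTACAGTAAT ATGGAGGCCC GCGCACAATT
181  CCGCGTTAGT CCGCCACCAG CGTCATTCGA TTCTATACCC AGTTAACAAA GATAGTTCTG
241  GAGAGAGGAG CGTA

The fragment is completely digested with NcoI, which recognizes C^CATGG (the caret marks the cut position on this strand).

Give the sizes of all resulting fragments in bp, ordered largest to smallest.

171, 35, 30, 18 bp

NcoI sites (CCATGG) start at positions 18, 53, 83.
NcoI cuts after the first base of each site, so after positions 18, 53, 83.
Linear molecule, 3 cuts → 4 fragments:
  1–18 → 18 bp
  19–53 → 35 bp
  54–83 → 30 bp
  84–254 → 171 bp
Sorted largest to smallest: 171, 35, 30, 18 bp.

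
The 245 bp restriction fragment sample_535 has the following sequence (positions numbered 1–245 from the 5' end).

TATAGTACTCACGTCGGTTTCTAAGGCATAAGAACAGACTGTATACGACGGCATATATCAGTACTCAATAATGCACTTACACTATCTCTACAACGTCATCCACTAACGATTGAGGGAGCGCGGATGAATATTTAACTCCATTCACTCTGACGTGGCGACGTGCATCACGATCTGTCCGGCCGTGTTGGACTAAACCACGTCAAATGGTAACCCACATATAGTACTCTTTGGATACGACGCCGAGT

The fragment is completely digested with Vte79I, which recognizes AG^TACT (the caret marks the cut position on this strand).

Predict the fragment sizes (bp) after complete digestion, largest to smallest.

Vte79I sites (AGTACT) start at positions 4, 60, 220.
Vte79I cuts after base 2 of each site, so after positions 5, 61, 221.
Linear molecule, 3 cuts → 4 fragments:
  1–5 → 5 bp
  6–61 → 56 bp
  62–221 → 160 bp
  222–245 → 24 bp
Sorted largest to smallest: 160, 56, 24, 5 bp.

160, 56, 24, 5 bp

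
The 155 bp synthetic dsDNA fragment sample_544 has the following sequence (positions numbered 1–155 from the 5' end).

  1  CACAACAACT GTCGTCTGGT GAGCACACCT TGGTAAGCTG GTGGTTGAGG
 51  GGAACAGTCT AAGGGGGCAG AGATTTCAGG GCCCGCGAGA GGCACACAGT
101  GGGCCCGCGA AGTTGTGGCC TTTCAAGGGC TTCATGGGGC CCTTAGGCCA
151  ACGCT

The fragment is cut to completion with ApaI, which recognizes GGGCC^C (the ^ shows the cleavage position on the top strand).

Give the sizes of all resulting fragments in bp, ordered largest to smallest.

83, 36, 22, 14 bp

ApaI sites (GGGCCC) start at positions 79, 101, 137.
ApaI cuts after base 5 of each site (before the last base), so after positions 83, 105, 141.
Linear molecule, 3 cuts → 4 fragments:
  1–83 → 83 bp
  84–105 → 22 bp
  106–141 → 36 bp
  142–155 → 14 bp
Sorted largest to smallest: 83, 36, 22, 14 bp.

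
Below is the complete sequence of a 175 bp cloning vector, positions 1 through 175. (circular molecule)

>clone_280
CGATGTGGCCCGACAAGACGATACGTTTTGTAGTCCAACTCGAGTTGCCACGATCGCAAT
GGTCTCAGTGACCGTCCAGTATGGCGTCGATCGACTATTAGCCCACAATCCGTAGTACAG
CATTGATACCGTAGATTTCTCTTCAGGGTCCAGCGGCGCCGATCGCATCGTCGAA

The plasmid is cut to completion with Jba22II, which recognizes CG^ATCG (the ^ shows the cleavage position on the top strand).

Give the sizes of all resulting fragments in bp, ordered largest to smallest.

Jba22II sites (CGATCG) start at positions 51, 88, 160.
Jba22II cuts after base 2 of each site, so after positions 52, 89, 161.
Circular molecule, 3 cuts → 3 fragments:
  53–89 → 37 bp
  90–161 → 72 bp
  162–175 then 1–52 → 14 + 52 = 66 bp
Sorted largest to smallest: 72, 66, 37 bp.

72, 66, 37 bp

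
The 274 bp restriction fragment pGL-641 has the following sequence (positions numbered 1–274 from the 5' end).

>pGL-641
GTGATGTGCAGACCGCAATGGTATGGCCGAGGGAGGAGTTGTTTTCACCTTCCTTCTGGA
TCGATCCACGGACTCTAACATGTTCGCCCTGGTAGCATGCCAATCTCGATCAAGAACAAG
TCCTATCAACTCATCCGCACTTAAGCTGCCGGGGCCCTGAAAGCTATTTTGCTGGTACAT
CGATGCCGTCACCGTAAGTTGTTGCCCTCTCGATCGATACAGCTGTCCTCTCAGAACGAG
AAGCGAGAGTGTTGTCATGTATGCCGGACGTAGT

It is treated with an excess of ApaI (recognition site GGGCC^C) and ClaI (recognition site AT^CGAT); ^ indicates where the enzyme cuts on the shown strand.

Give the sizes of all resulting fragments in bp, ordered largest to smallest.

95, 61, 60, 34, 24 bp

The ApaI site (GGGCCC) starts at position 152.
ApaI cuts after base 5 of each site (before the last base), so after position 156.
ClaI sites (ATCGAT) start at positions 60, 179, 213.
ClaI cuts after base 2 of each site, so after positions 61, 180, 214.
Combined cut positions: 61, 156, 180, 214.
Linear molecule, 4 cuts → 5 fragments:
  1–61 → 61 bp
  62–156 → 95 bp
  157–180 → 24 bp
  181–214 → 34 bp
  215–274 → 60 bp
Sorted largest to smallest: 95, 61, 60, 34, 24 bp.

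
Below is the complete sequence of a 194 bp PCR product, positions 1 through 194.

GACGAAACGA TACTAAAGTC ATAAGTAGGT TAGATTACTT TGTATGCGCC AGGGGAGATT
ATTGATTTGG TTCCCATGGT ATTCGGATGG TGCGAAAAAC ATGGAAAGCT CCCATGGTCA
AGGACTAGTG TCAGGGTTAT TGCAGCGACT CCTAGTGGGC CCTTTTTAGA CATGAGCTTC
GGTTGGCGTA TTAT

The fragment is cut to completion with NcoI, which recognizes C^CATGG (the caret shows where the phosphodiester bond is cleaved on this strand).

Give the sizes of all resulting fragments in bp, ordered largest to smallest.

82, 74, 38 bp

NcoI sites (CCATGG) start at positions 74, 112.
NcoI cuts after the first base of each site, so after positions 74, 112.
Linear molecule, 2 cuts → 3 fragments:
  1–74 → 74 bp
  75–112 → 38 bp
  113–194 → 82 bp
Sorted largest to smallest: 82, 74, 38 bp.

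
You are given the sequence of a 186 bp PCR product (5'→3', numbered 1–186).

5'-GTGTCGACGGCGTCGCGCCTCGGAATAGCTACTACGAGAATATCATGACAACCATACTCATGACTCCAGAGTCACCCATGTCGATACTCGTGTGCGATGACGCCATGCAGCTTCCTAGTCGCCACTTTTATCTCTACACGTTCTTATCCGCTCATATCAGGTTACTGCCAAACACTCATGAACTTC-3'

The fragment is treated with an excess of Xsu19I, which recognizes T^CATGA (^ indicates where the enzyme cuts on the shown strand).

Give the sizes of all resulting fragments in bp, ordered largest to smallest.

118, 43, 15, 10 bp

Xsu19I sites (TCATGA) start at positions 43, 58, 176.
Xsu19I cuts after the first base of each site, so after positions 43, 58, 176.
Linear molecule, 3 cuts → 4 fragments:
  1–43 → 43 bp
  44–58 → 15 bp
  59–176 → 118 bp
  177–186 → 10 bp
Sorted largest to smallest: 118, 43, 15, 10 bp.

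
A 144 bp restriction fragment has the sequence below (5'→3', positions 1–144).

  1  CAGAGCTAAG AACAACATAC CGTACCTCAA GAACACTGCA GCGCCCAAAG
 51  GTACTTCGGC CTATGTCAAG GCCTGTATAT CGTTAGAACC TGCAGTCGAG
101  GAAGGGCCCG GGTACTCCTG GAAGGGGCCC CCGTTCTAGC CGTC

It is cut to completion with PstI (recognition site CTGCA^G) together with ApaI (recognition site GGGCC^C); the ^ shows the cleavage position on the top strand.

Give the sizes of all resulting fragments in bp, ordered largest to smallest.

54, 40, 21, 15, 14 bp

PstI sites (CTGCAG) start at positions 36, 90.
PstI cuts after base 5 of each site (before the last base), so after positions 40, 94.
ApaI sites (GGGCCC) start at positions 104, 125.
ApaI cuts after base 5 of each site (before the last base), so after positions 108, 129.
Combined cut positions: 40, 94, 108, 129.
Linear molecule, 4 cuts → 5 fragments:
  1–40 → 40 bp
  41–94 → 54 bp
  95–108 → 14 bp
  109–129 → 21 bp
  130–144 → 15 bp
Sorted largest to smallest: 54, 40, 21, 15, 14 bp.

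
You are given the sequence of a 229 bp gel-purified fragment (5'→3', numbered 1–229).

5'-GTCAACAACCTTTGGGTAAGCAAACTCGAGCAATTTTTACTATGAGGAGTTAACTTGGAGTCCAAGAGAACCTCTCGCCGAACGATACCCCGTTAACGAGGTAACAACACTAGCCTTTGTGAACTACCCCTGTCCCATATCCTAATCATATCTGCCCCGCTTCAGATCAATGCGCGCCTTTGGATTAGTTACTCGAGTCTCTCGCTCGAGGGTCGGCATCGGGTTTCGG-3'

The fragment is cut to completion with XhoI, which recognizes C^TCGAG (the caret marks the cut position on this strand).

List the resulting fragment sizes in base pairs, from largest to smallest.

167, 25, 24, 13 bp

XhoI sites (CTCGAG) start at positions 25, 192, 205.
XhoI cuts after the first base of each site, so after positions 25, 192, 205.
Linear molecule, 3 cuts → 4 fragments:
  1–25 → 25 bp
  26–192 → 167 bp
  193–205 → 13 bp
  206–229 → 24 bp
Sorted largest to smallest: 167, 25, 24, 13 bp.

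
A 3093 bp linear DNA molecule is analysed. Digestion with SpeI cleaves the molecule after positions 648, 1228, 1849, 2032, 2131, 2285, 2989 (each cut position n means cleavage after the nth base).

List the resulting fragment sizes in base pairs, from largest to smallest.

Linear molecule, 7 cuts → 8 fragments:
  648 − 0 = 648 bp
  1228 − 648 = 580 bp
  1849 − 1228 = 621 bp
  2032 − 1849 = 183 bp
  2131 − 2032 = 99 bp
  2285 − 2131 = 154 bp
  2989 − 2285 = 704 bp
  3093 − 2989 = 104 bp
Sorted largest to smallest: 704, 648, 621, 580, 183, 154, 104, 99 bp.

704, 648, 621, 580, 183, 154, 104, 99 bp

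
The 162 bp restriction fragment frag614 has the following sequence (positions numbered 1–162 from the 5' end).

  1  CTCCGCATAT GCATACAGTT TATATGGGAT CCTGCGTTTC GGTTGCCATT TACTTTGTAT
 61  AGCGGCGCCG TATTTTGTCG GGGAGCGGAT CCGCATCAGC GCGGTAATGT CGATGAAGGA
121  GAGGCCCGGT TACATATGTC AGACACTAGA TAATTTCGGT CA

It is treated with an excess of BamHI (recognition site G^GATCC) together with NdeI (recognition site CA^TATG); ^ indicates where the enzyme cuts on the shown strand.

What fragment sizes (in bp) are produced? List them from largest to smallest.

60, 47, 28, 20, 7 bp

BamHI sites (GGATCC) start at positions 27, 87.
BamHI cuts after the first base of each site, so after positions 27, 87.
NdeI sites (CATATG) start at positions 6, 133.
NdeI cuts after base 2 of each site, so after positions 7, 134.
Combined cut positions: 7, 27, 87, 134.
Linear molecule, 4 cuts → 5 fragments:
  1–7 → 7 bp
  8–27 → 20 bp
  28–87 → 60 bp
  88–134 → 47 bp
  135–162 → 28 bp
Sorted largest to smallest: 60, 47, 28, 20, 7 bp.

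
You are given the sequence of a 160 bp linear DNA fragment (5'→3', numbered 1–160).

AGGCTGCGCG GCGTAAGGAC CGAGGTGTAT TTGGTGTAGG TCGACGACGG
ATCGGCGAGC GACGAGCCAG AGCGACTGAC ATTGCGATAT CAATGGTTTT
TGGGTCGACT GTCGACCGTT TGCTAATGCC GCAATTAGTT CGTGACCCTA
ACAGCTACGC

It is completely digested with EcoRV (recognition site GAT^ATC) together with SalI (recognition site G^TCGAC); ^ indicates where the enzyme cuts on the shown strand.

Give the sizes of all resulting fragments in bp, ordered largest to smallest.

The EcoRV site (GATATC) starts at position 86.
EcoRV cuts after base 3 of each site, so after position 88.
SalI sites (GTCGAC) start at positions 40, 104, 111.
SalI cuts after the first base of each site, so after positions 40, 104, 111.
Combined cut positions: 40, 88, 104, 111.
Linear molecule, 4 cuts → 5 fragments:
  1–40 → 40 bp
  41–88 → 48 bp
  89–104 → 16 bp
  105–111 → 7 bp
  112–160 → 49 bp
Sorted largest to smallest: 49, 48, 40, 16, 7 bp.

49, 48, 40, 16, 7 bp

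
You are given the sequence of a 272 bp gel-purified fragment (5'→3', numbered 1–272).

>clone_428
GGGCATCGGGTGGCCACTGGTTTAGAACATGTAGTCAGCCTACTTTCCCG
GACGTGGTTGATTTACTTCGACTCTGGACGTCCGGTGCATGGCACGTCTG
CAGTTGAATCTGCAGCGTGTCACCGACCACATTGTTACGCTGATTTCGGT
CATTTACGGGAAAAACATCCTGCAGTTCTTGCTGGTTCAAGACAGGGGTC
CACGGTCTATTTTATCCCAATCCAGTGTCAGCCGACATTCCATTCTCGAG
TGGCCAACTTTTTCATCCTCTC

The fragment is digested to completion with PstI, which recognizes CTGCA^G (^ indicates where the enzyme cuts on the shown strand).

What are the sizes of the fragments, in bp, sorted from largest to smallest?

PstI sites (CTGCAG) start at positions 98, 110, 170.
PstI cuts after base 5 of each site (before the last base), so after positions 102, 114, 174.
Linear molecule, 3 cuts → 4 fragments:
  1–102 → 102 bp
  103–114 → 12 bp
  115–174 → 60 bp
  175–272 → 98 bp
Sorted largest to smallest: 102, 98, 60, 12 bp.

102, 98, 60, 12 bp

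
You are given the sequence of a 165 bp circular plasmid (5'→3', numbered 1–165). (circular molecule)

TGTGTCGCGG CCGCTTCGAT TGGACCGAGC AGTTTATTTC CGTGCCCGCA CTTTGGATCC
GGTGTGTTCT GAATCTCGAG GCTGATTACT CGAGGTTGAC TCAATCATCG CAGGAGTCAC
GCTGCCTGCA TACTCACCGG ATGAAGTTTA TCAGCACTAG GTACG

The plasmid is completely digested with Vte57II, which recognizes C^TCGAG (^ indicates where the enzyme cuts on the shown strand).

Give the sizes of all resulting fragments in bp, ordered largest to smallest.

Vte57II sites (CTCGAG) start at positions 75, 89.
Vte57II cuts after the first base of each site, so after positions 75, 89.
Circular molecule, 2 cuts → 2 fragments:
  76–89 → 14 bp
  90–165 then 1–75 → 76 + 75 = 151 bp
Sorted largest to smallest: 151, 14 bp.

151, 14 bp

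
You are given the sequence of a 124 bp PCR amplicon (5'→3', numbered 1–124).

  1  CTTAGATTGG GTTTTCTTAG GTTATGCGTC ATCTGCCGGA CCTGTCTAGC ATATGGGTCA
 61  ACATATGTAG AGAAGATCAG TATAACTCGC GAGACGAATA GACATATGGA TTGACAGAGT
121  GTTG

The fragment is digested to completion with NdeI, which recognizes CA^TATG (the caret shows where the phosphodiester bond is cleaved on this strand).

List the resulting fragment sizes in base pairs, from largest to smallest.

NdeI sites (CATATG) start at positions 50, 62, 103.
NdeI cuts after base 2 of each site, so after positions 51, 63, 104.
Linear molecule, 3 cuts → 4 fragments:
  1–51 → 51 bp
  52–63 → 12 bp
  64–104 → 41 bp
  105–124 → 20 bp
Sorted largest to smallest: 51, 41, 20, 12 bp.

51, 41, 20, 12 bp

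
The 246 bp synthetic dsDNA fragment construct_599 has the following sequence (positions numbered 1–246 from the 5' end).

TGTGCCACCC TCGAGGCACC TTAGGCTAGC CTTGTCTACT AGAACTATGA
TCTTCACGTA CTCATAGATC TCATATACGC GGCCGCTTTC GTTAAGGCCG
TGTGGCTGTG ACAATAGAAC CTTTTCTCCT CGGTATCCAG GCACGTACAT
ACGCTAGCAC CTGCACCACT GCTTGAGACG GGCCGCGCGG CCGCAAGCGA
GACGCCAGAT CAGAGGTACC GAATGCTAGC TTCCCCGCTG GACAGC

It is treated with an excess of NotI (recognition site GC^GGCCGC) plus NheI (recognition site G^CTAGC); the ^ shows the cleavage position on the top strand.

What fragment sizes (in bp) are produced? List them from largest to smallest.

NotI sites (GCGGCCGC) start at positions 79, 187.
NotI cuts after base 2 of each site, so after positions 80, 188.
NheI sites (GCTAGC) start at positions 25, 153, 225.
NheI cuts after the first base of each site, so after positions 25, 153, 225.
Combined cut positions: 25, 80, 153, 188, 225.
Linear molecule, 5 cuts → 6 fragments:
  1–25 → 25 bp
  26–80 → 55 bp
  81–153 → 73 bp
  154–188 → 35 bp
  189–225 → 37 bp
  226–246 → 21 bp
Sorted largest to smallest: 73, 55, 37, 35, 25, 21 bp.

73, 55, 37, 35, 25, 21 bp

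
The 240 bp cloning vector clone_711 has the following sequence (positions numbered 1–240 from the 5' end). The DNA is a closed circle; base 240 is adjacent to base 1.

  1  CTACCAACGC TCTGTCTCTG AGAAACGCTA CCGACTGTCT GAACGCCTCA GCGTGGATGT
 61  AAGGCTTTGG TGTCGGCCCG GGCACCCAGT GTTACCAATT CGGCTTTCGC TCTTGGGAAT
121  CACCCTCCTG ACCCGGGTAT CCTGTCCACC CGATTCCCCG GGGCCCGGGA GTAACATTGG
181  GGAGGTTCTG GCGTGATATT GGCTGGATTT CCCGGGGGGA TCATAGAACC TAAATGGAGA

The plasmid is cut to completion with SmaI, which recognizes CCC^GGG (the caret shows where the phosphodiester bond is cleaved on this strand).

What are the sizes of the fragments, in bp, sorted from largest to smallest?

SmaI sites (CCCGGG) start at positions 77, 132, 157, 164, 211.
SmaI cuts after base 3 of each site, so after positions 79, 134, 159, 166, 213.
Circular molecule, 5 cuts → 5 fragments:
  80–134 → 55 bp
  135–159 → 25 bp
  160–166 → 7 bp
  167–213 → 47 bp
  214–240 then 1–79 → 27 + 79 = 106 bp
Sorted largest to smallest: 106, 55, 47, 25, 7 bp.

106, 55, 47, 25, 7 bp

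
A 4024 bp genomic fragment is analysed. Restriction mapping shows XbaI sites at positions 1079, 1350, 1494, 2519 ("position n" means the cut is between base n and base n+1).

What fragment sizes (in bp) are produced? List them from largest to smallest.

Linear molecule, 4 cuts → 5 fragments:
  1079 − 0 = 1079 bp
  1350 − 1079 = 271 bp
  1494 − 1350 = 144 bp
  2519 − 1494 = 1025 bp
  4024 − 2519 = 1505 bp
Sorted largest to smallest: 1505, 1079, 1025, 271, 144 bp.

1505, 1079, 1025, 271, 144 bp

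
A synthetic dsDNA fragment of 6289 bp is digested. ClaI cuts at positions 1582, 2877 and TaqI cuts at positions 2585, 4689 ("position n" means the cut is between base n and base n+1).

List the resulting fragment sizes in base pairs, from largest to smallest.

Combined cut positions (sorted): 1582, 2585, 2877, 4689.
Linear molecule, 4 cuts → 5 fragments:
  1582 − 0 = 1582 bp
  2585 − 1582 = 1003 bp
  2877 − 2585 = 292 bp
  4689 − 2877 = 1812 bp
  6289 − 4689 = 1600 bp
Sorted largest to smallest: 1812, 1600, 1582, 1003, 292 bp.

1812, 1600, 1582, 1003, 292 bp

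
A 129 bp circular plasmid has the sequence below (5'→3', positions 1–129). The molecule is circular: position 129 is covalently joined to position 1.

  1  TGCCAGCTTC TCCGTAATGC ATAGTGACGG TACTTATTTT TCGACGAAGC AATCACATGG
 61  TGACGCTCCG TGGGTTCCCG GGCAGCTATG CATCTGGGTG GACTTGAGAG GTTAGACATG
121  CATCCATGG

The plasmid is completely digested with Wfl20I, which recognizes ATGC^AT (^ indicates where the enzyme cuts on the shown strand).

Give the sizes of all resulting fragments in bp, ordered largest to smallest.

Wfl20I sites (ATGCAT) start at positions 17, 88, 118.
Wfl20I cuts after base 4 of each site, so after positions 20, 91, 121.
Circular molecule, 3 cuts → 3 fragments:
  21–91 → 71 bp
  92–121 → 30 bp
  122–129 then 1–20 → 8 + 20 = 28 bp
Sorted largest to smallest: 71, 30, 28 bp.

71, 30, 28 bp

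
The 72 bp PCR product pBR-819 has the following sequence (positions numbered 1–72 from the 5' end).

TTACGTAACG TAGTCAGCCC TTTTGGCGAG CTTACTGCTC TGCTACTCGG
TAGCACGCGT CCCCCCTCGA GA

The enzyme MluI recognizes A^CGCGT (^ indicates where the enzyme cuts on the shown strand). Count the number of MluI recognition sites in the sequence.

1

ACGCGT occurs starting at position 55.
MluI cuts at 1 site.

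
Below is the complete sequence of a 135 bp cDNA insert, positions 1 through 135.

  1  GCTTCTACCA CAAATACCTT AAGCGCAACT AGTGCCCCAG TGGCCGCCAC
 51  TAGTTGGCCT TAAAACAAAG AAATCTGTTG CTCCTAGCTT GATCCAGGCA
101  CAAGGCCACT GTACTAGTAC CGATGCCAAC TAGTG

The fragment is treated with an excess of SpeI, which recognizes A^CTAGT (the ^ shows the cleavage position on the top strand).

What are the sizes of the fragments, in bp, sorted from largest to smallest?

64, 28, 21, 16, 6 bp

SpeI sites (ACTAGT) start at positions 28, 49, 113, 129.
SpeI cuts after the first base of each site, so after positions 28, 49, 113, 129.
Linear molecule, 4 cuts → 5 fragments:
  1–28 → 28 bp
  29–49 → 21 bp
  50–113 → 64 bp
  114–129 → 16 bp
  130–135 → 6 bp
Sorted largest to smallest: 64, 28, 21, 16, 6 bp.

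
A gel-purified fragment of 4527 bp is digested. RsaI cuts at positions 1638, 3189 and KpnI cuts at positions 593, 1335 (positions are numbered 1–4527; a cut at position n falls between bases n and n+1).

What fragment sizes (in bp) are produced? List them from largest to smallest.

1551, 1338, 742, 593, 303 bp

Combined cut positions (sorted): 593, 1335, 1638, 3189.
Linear molecule, 4 cuts → 5 fragments:
  593 − 0 = 593 bp
  1335 − 593 = 742 bp
  1638 − 1335 = 303 bp
  3189 − 1638 = 1551 bp
  4527 − 3189 = 1338 bp
Sorted largest to smallest: 1551, 1338, 742, 593, 303 bp.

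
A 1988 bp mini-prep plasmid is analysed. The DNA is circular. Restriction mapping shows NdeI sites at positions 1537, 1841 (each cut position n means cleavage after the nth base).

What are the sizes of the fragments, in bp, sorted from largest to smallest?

1684, 304 bp

Circular molecule, 2 cuts → 2 fragments:
  1841 − 1537 = 304 bp
  wrap: 1988 − 1841 + 1537 = 1684 bp
Sorted largest to smallest: 1684, 304 bp.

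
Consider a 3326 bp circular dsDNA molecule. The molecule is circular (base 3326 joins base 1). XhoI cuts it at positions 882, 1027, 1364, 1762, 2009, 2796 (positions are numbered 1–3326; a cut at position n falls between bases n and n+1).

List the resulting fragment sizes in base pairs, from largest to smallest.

Circular molecule, 6 cuts → 6 fragments:
  1027 − 882 = 145 bp
  1364 − 1027 = 337 bp
  1762 − 1364 = 398 bp
  2009 − 1762 = 247 bp
  2796 − 2009 = 787 bp
  wrap: 3326 − 2796 + 882 = 1412 bp
Sorted largest to smallest: 1412, 787, 398, 337, 247, 145 bp.

1412, 787, 398, 337, 247, 145 bp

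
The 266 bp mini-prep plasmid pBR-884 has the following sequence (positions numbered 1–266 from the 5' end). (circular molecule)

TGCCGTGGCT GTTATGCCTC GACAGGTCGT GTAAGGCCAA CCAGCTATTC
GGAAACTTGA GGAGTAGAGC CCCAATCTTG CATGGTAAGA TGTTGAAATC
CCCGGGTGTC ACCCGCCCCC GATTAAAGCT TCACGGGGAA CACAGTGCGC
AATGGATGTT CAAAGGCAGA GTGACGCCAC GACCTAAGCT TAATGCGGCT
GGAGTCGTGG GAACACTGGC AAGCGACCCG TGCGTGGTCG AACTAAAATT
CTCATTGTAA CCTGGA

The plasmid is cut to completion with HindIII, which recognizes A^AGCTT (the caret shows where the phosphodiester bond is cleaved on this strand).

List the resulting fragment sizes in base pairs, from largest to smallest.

HindIII sites (AAGCTT) start at positions 126, 186.
HindIII cuts after the first base of each site, so after positions 126, 186.
Circular molecule, 2 cuts → 2 fragments:
  127–186 → 60 bp
  187–266 then 1–126 → 80 + 126 = 206 bp
Sorted largest to smallest: 206, 60 bp.

206, 60 bp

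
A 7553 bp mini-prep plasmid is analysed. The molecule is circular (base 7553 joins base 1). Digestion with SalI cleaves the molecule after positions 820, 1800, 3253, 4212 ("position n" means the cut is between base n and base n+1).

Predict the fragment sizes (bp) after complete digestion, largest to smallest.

4161, 1453, 980, 959 bp

Circular molecule, 4 cuts → 4 fragments:
  1800 − 820 = 980 bp
  3253 − 1800 = 1453 bp
  4212 − 3253 = 959 bp
  wrap: 7553 − 4212 + 820 = 4161 bp
Sorted largest to smallest: 4161, 1453, 980, 959 bp.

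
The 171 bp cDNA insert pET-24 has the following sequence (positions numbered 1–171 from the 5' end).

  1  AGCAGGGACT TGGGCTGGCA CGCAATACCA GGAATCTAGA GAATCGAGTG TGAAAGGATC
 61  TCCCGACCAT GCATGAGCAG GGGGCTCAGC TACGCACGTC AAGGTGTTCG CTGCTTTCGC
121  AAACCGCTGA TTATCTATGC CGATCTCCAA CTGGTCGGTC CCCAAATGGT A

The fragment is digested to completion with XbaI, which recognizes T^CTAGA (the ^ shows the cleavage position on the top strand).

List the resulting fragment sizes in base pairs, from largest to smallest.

136, 35 bp

The XbaI site (TCTAGA) starts at position 35.
XbaI cuts after the first base of each site, so after position 35.
Linear molecule, 1 cut → 2 fragments:
  1–35 → 35 bp
  36–171 → 136 bp
Sorted largest to smallest: 136, 35 bp.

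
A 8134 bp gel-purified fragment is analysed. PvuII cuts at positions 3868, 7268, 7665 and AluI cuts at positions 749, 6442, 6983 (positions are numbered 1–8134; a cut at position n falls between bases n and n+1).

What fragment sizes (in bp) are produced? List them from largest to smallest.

Combined cut positions (sorted): 749, 3868, 6442, 6983, 7268, 7665.
Linear molecule, 6 cuts → 7 fragments:
  749 − 0 = 749 bp
  3868 − 749 = 3119 bp
  6442 − 3868 = 2574 bp
  6983 − 6442 = 541 bp
  7268 − 6983 = 285 bp
  7665 − 7268 = 397 bp
  8134 − 7665 = 469 bp
Sorted largest to smallest: 3119, 2574, 749, 541, 469, 397, 285 bp.

3119, 2574, 749, 541, 469, 397, 285 bp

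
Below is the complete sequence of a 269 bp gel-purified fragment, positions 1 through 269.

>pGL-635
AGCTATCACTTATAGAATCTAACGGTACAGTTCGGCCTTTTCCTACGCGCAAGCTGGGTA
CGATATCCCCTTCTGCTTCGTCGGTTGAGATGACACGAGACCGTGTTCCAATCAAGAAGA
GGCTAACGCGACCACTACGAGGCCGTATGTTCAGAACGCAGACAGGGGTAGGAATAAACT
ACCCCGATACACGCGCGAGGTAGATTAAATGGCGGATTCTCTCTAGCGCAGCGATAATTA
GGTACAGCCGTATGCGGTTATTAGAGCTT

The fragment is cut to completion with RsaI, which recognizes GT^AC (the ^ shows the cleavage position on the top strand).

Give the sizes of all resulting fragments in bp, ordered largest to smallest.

184, 33, 26, 26 bp

RsaI sites (GTAC) start at positions 25, 58, 242.
RsaI cuts after base 2 of each site, so after positions 26, 59, 243.
Linear molecule, 3 cuts → 4 fragments:
  1–26 → 26 bp
  27–59 → 33 bp
  60–243 → 184 bp
  244–269 → 26 bp
Sorted largest to smallest: 184, 33, 26, 26 bp.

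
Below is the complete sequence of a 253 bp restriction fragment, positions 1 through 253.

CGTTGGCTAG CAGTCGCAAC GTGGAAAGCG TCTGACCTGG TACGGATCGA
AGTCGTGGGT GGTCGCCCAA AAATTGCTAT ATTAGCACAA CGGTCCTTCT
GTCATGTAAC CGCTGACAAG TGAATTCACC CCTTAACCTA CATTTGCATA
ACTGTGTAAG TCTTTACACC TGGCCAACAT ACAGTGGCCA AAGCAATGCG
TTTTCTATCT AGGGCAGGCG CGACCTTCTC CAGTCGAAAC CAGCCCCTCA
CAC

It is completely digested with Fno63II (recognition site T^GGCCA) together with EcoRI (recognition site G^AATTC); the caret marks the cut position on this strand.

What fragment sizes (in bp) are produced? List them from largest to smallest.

122, 68, 49, 14 bp

Fno63II sites (TGGCCA) start at positions 171, 185.
Fno63II cuts after the first base of each site, so after positions 171, 185.
The EcoRI site (GAATTC) starts at position 122.
EcoRI cuts after the first base of each site, so after position 122.
Combined cut positions: 122, 171, 185.
Linear molecule, 3 cuts → 4 fragments:
  1–122 → 122 bp
  123–171 → 49 bp
  172–185 → 14 bp
  186–253 → 68 bp
Sorted largest to smallest: 122, 68, 49, 14 bp.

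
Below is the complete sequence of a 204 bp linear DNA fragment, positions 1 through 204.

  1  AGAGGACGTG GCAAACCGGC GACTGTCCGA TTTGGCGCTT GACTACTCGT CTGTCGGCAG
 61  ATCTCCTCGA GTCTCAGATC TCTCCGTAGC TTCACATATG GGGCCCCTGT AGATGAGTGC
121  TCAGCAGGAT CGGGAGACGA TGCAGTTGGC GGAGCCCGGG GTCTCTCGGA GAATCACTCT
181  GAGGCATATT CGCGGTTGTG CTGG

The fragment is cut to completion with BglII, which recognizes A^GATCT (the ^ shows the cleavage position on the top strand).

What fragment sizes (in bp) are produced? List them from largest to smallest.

128, 59, 17 bp

BglII sites (AGATCT) start at positions 59, 76.
BglII cuts after the first base of each site, so after positions 59, 76.
Linear molecule, 2 cuts → 3 fragments:
  1–59 → 59 bp
  60–76 → 17 bp
  77–204 → 128 bp
Sorted largest to smallest: 128, 59, 17 bp.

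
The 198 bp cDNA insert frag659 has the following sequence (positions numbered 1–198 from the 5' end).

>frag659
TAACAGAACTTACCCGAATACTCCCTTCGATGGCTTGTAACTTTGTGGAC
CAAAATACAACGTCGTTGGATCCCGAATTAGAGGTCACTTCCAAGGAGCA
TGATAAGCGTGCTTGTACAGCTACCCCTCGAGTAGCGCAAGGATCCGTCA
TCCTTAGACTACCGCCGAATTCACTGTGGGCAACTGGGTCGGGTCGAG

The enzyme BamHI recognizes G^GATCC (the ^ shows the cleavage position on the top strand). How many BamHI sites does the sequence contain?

GGATCC occurs starting at positions 68, 141.
BamHI cuts at 2 sites.

2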